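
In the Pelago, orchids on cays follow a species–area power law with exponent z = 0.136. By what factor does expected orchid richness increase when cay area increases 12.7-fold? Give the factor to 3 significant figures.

S₂/S₁ = (A₂/A₁)^z = 12.7^0.136
ln(S₂/S₁) = 0.136 × ln 12.7 = 0.136 × 2.5416 = 0.3457
S₂/S₁ = e^0.3457 ≈ 1.413

1.41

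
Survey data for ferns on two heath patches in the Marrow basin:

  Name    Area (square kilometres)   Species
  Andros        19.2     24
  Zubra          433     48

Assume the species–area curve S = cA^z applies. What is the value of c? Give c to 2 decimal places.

z = ln(S₂/S₁) / ln(A₂/A₁) = ln(48/24) / ln(433/19.2) = 0.6931 / 3.1158 = 0.2225
c = S₁ / A₁^z = 24 / 19.2^0.2225 = 24 / 1.93 = 12.44

12.44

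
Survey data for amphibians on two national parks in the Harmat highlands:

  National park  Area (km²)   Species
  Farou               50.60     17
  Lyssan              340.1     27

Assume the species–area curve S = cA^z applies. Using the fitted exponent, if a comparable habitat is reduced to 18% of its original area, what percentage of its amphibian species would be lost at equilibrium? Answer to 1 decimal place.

z = ln(27/17) / ln(340.1/50.6) = 0.4626 / 1.9053 = 0.2428
S_new/S_old = (A_new/A_old)^z = 0.18^0.2428 = exp(0.2428 × -1.7148) = 0.6594
Fraction lost = 1 − 0.6594 = 0.3406

34.1%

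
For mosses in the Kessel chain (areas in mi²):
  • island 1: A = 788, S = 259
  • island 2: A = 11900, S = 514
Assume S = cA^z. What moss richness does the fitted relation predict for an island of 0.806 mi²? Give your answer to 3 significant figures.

45.5

z = ln(514/259) / ln(11900/788) = 0.6854 / 2.7148 = 0.2525
c = 259 / 788^0.2525 = 259 / 5.386 = 48.09
S₃ = 48.09 × 0.806^0.2525 = 48.09 × 0.947 ≈ 45.54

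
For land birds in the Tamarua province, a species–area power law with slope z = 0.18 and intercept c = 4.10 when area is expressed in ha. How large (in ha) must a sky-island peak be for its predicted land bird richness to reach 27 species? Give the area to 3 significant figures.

35300 ha

27 = 4.1 × A^0.18  ⇒  A^0.18 = 27/4.1 = 6.585
ln A = ln(6.585) / 0.18 = 1.8848 / 0.18 = 10.4714
A = e^10.4714 ≈ 35291 ha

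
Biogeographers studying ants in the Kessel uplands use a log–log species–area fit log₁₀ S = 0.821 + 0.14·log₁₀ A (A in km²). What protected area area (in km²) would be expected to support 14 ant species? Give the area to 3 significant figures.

210 km²

14 = 6.622 × A^0.14  ⇒  A^0.14 = 14/6.622 = 2.114
ln A = ln(2.114) / 0.14 = 0.7486 / 0.14 = 5.3474
A = e^5.3474 ≈ 210.1 km²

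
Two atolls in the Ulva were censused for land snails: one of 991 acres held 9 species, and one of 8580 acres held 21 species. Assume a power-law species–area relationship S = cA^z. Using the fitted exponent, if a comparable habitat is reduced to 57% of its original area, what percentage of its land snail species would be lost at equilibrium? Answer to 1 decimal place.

z = ln(21/9) / ln(8580/991) = 0.8473 / 2.1585 = 0.3925
S_new/S_old = (A_new/A_old)^z = 0.57^0.3925 = exp(0.3925 × -0.5621) = 0.802
Fraction lost = 1 − 0.802 = 0.198

19.8%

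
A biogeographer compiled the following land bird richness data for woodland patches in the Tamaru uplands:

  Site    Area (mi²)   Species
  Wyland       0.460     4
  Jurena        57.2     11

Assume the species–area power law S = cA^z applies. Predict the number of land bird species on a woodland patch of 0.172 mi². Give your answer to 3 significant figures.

3.25

z = ln(11/4) / ln(57.2/0.46) = 1.0116 / 4.8231 = 0.2097
c = 4 / 0.46^0.2097 = 4 / 0.8497 = 4.708
S₃ = 4.708 × 0.172^0.2097 = 4.708 × 0.6913 ≈ 3.254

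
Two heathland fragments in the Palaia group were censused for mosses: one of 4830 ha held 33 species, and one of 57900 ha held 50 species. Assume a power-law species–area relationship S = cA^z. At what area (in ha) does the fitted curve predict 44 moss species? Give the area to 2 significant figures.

27000 ha

z = ln(50/33) / ln(57900/4830) = 0.4155 / 2.4839 = 0.1673
c = 33 / 4830^0.1673 = 33 / 4.133 = 7.984
A = (44/7.984)^(1/0.1673) ⇒ ln A = ln(5.511)/0.1673 = 10.2023
A = e^10.2023 ≈ 26965 ha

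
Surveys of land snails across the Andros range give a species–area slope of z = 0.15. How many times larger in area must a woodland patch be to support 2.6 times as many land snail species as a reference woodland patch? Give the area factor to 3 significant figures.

584

(A₂/A₁)^0.15 = 2.6, so A₂/A₁ = 2.6^(1/0.15) = 2.6^6.667
ln(A₂/A₁) = ln 2.6 / 0.15 = 0.9555 / 0.15 = 6.3701
A₂/A₁ = e^6.3701 ≈ 584.1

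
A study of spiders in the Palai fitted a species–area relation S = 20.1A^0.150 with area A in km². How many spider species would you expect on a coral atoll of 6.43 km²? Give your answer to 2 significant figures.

S = 20.1 × 6.43^0.15 = 20.1 × 1.322 ≈ 26.57

27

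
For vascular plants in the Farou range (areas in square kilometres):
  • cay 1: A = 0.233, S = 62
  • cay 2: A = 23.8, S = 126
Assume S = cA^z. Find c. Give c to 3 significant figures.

77.5

z = ln(S₂/S₁) / ln(A₂/A₁) = ln(126/62) / ln(23.8/0.233) = 0.7091 / 4.6264 = 0.1533
c = S₁ / A₁^z = 62 / 0.233^0.1533 = 62 / 0.7999 = 77.51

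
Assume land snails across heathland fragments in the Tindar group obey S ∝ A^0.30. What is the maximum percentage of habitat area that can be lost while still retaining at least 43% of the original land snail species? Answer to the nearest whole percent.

94%

Need (A_new/A_old)^0.3 = 0.43, so A_new/A_old = 0.43^(1/0.3) = 0.43^3.333
ln(A_new/A_old) = ln 0.43 / 0.3 = -0.8440 / 0.3 = -2.8132
A_new/A_old = e^-2.8132 ≈ 0.06001
Fraction that can be lost = 1 − 0.06001 = 0.94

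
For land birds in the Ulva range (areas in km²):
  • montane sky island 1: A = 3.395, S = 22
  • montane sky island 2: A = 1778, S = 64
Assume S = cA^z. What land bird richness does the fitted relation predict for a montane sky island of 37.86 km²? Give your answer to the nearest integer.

33

z = ln(64/22) / ln(1778/3.395) = 1.0678 / 6.2609 = 0.1706
c = 22 / 3.395^0.1706 = 22 / 1.232 = 17.86
S₃ = 17.86 × 37.86^0.1706 = 17.86 × 1.859 ≈ 33.19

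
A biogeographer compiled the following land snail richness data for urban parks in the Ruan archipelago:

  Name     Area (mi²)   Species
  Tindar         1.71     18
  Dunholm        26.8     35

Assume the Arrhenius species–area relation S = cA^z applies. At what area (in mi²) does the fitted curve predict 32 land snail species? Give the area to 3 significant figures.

18.5 mi²

z = ln(35/18) / ln(26.8/1.71) = 0.6650 / 2.7519 = 0.2416
c = 18 / 1.71^0.2416 = 18 / 1.138 = 15.81
A = (32/15.81)^(1/0.2416) ⇒ ln A = ln(2.024)/0.2416 = 2.9176
A = e^2.9176 ≈ 18.5 mi²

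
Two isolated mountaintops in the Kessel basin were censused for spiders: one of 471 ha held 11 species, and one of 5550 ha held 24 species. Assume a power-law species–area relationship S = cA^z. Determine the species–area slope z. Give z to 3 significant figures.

Taking logs: ln S = ln c + z ln A, so z = (ln S₂ − ln S₁)/(ln A₂ − ln A₁).
z = ln(24/11) / ln(5550/471) = ln(2.182) / ln(11.78) = 0.7802 / 2.4667 = 0.3163

0.316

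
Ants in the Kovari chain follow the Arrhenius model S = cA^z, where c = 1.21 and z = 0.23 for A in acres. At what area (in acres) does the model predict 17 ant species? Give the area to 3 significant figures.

97700 acres

17 = 1.21 × A^0.23  ⇒  A^0.23 = 17/1.21 = 14.05
ln A = ln(14.05) / 0.23 = 2.6426 / 0.23 = 11.4895
A = e^11.4895 ≈ 97688 acres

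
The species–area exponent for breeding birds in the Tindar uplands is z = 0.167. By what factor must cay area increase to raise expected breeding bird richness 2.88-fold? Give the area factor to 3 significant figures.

(A₂/A₁)^0.167 = 2.88, so A₂/A₁ = 2.88^(1/0.167) = 2.88^5.988
ln(A₂/A₁) = ln 2.88 / 0.167 = 1.0578 / 0.167 = 6.3341
A₂/A₁ = e^6.3341 ≈ 563.4

563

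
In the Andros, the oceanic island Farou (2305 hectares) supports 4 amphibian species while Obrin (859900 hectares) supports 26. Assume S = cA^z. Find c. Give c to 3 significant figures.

z = ln(S₂/S₁) / ln(A₂/A₁) = ln(26/4) / ln(859900/2305) = 1.8718 / 5.9217 = 0.3161
c = S₁ / A₁^z = 4 / 2305^0.3161 = 4 / 11.56 = 0.3461

0.346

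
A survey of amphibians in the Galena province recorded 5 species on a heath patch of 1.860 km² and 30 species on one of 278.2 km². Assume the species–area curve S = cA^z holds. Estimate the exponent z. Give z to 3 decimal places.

Taking logs: ln S = ln c + z ln A, so z = (ln S₂ − ln S₁)/(ln A₂ − ln A₁).
z = ln(30/5) / ln(278.2/1.86) = ln(6) / ln(149.6) = 1.7918 / 5.0078 = 0.3578

0.358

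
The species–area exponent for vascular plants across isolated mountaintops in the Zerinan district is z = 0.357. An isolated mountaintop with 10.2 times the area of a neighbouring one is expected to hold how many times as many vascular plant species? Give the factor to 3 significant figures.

S₂/S₁ = (A₂/A₁)^z = 10.2^0.357
ln(S₂/S₁) = 0.357 × ln 10.2 = 0.357 × 2.3224 = 0.8291
S₂/S₁ = e^0.8291 ≈ 2.291

2.29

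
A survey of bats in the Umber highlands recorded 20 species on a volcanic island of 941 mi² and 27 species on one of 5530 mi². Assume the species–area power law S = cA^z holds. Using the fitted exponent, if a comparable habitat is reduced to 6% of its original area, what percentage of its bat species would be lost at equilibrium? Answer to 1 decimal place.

z = ln(27/20) / ln(5530/941) = 0.3001 / 1.7710 = 0.1695
S_new/S_old = (A_new/A_old)^z = 0.06^0.1695 = exp(0.1695 × -2.8134) = 0.6208
Fraction lost = 1 − 0.6208 = 0.3792

37.9%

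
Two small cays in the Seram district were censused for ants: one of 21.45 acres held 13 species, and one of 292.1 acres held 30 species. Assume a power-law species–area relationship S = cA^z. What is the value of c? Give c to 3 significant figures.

4.87

z = ln(S₂/S₁) / ln(A₂/A₁) = ln(30/13) / ln(292.1/21.45) = 0.8362 / 2.6114 = 0.3202
c = S₁ / A₁^z = 13 / 21.45^0.3202 = 13 / 2.669 = 4.871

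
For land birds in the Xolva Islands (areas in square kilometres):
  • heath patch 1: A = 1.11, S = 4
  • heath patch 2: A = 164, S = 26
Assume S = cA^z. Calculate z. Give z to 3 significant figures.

Taking logs: ln S = ln c + z ln A, so z = (ln S₂ − ln S₁)/(ln A₂ − ln A₁).
z = ln(26/4) / ln(164/1.11) = ln(6.5) / ln(147.7) = 1.8718 / 4.9955 = 0.3747

0.375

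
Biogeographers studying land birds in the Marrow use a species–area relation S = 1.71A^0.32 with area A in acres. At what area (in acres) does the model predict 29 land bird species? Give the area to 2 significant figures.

29 = 1.71 × A^0.32  ⇒  A^0.32 = 29/1.71 = 16.96
ln A = ln(16.96) / 0.32 = 2.8308 / 0.32 = 8.8463
A = e^8.8463 ≈ 6948 acres

6900 acres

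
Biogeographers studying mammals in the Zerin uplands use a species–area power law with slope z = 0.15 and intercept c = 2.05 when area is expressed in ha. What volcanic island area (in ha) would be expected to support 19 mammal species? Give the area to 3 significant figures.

2800000 ha

19 = 2.05 × A^0.15  ⇒  A^0.15 = 19/2.05 = 9.268
ln A = ln(9.268) / 0.15 = 2.2266 / 0.15 = 14.8440
A = e^14.8440 ≈ 2796823 ha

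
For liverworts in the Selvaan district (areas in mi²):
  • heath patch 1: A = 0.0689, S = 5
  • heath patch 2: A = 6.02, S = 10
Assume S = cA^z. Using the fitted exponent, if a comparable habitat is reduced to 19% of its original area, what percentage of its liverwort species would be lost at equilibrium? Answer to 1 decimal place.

22.7%

z = ln(10/5) / ln(6.02/0.0689) = 0.6931 / 4.4702 = 0.1551
S_new/S_old = (A_new/A_old)^z = 0.19^0.1551 = exp(0.1551 × -1.6607) = 0.773
Fraction lost = 1 − 0.773 = 0.227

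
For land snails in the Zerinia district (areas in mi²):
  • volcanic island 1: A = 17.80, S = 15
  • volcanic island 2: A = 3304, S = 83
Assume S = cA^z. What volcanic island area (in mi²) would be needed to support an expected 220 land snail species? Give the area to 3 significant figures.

z = ln(83/15) / ln(3304/17.8) = 1.7108 / 5.2237 = 0.3275
c = 15 / 17.8^0.3275 = 15 / 2.568 = 5.842
A = (220/5.842)^(1/0.3275) ⇒ ln A = ln(37.66)/0.3275 = 11.0793
A = e^11.0793 ≈ 64814 mi²

64800 mi²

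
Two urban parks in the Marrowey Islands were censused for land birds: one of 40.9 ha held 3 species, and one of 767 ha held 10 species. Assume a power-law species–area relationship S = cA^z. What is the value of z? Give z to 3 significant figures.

0.411

Taking logs: ln S = ln c + z ln A, so z = (ln S₂ − ln S₁)/(ln A₂ − ln A₁).
z = ln(10/3) / ln(767/40.9) = ln(3.333) / ln(18.75) = 1.2040 / 2.9314 = 0.4107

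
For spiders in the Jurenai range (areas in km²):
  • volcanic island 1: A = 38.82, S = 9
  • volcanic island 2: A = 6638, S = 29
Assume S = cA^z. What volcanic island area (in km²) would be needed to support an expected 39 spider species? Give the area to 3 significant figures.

24400 km²

z = ln(29/9) / ln(6638/38.82) = 1.1701 / 5.1416 = 0.2276
c = 9 / 38.82^0.2276 = 9 / 2.299 = 3.914
A = (39/3.914)^(1/0.2276) ⇒ ln A = ln(9.964)/0.2276 = 10.1024
A = e^10.1024 ≈ 24403 km²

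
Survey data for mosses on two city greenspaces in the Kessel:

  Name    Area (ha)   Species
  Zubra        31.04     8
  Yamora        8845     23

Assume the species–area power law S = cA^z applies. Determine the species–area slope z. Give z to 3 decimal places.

0.187

Taking logs: ln S = ln c + z ln A, so z = (ln S₂ − ln S₁)/(ln A₂ − ln A₁).
z = ln(23/8) / ln(8845/31.04) = ln(2.875) / ln(285) = 1.0561 / 5.6523 = 0.1868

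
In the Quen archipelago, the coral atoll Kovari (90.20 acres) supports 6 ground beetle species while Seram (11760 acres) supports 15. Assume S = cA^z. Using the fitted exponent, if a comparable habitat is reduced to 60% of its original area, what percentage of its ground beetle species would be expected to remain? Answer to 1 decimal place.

z = ln(15/6) / ln(11760/90.2) = 0.9163 / 4.8704 = 0.1881
S_new/S_old = (A_new/A_old)^z = 0.6^0.1881 = exp(0.1881 × -0.5108) = 0.9084

90.8%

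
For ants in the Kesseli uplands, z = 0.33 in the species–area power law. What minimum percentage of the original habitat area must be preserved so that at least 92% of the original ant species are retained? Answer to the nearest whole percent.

Need (A_new/A_old)^0.33 = 0.92, so A_new/A_old = 0.92^(1/0.33) = 0.92^3.03
ln(A_new/A_old) = ln 0.92 / 0.33 = -0.0834 / 0.33 = -0.2527
A_new/A_old = e^-0.2527 ≈ 0.7767

78%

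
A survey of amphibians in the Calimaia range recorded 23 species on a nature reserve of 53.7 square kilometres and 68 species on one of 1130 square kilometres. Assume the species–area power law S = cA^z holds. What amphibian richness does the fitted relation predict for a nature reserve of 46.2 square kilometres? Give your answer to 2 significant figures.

z = ln(68/23) / ln(1130/53.7) = 1.0840 / 3.0466 = 0.3558
c = 23 / 53.7^0.3558 = 23 / 4.126 = 5.574
S₃ = 5.574 × 46.2^0.3558 = 5.574 × 3.911 ≈ 21.8

22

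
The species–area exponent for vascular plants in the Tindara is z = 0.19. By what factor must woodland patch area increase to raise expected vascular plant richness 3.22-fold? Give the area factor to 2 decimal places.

470.90

(A₂/A₁)^0.19 = 3.22, so A₂/A₁ = 3.22^(1/0.19) = 3.22^5.263
ln(A₂/A₁) = ln 3.22 / 0.19 = 1.1694 / 0.19 = 6.1546
A₂/A₁ = e^6.1546 ≈ 470.9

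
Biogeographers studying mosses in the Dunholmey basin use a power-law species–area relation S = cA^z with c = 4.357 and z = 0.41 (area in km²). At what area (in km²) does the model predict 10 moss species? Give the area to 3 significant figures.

10 = 4.357 × A^0.41  ⇒  A^0.41 = 10/4.357 = 2.295
ln A = ln(2.295) / 0.41 = 0.8308 / 0.41 = 2.0263
A = e^2.0263 ≈ 7.586 km²

7.59 km²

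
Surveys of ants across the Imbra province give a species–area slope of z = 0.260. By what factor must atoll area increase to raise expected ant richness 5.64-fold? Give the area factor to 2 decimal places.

(A₂/A₁)^0.26 = 5.64, so A₂/A₁ = 5.64^(1/0.26) = 5.64^3.846
ln(A₂/A₁) = ln 5.64 / 0.26 = 1.7299 / 0.26 = 6.6534
A₂/A₁ = e^6.6534 ≈ 775.4

775.42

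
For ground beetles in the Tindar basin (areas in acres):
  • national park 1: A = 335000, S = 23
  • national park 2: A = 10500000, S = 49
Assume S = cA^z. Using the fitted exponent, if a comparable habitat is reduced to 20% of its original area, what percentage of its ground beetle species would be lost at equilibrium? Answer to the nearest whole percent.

30%

z = ln(49/23) / ln(10500000/335000) = 0.7563 / 3.4450 = 0.2195
S_new/S_old = (A_new/A_old)^z = 0.2^0.2195 = exp(0.2195 × -1.6094) = 0.7023
Fraction lost = 1 − 0.7023 = 0.2977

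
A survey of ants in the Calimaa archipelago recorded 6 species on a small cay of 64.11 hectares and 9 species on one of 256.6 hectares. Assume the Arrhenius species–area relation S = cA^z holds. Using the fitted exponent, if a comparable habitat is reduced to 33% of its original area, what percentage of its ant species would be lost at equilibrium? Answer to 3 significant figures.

27.7%

z = ln(9/6) / ln(256.6/64.11) = 0.4055 / 1.3869 = 0.2923
S_new/S_old = (A_new/A_old)^z = 0.33^0.2923 = exp(0.2923 × -1.1087) = 0.7232
Fraction lost = 1 − 0.7232 = 0.2768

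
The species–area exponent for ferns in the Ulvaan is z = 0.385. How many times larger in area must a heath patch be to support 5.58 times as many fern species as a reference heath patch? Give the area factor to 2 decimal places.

86.96

(A₂/A₁)^0.385 = 5.58, so A₂/A₁ = 5.58^(1/0.385) = 5.58^2.597
ln(A₂/A₁) = ln 5.58 / 0.385 = 1.7192 / 0.385 = 4.4654
A₂/A₁ = e^4.4654 ≈ 86.96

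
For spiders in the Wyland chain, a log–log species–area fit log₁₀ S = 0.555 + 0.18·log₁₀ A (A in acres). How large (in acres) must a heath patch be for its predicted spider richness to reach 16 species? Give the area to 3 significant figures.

16 = 3.589 × A^0.18  ⇒  A^0.18 = 16/3.589 = 4.458
ln A = ln(4.458) / 0.18 = 1.4947 / 0.18 = 8.3036
A = e^8.3036 ≈ 4039 acres

4040 acres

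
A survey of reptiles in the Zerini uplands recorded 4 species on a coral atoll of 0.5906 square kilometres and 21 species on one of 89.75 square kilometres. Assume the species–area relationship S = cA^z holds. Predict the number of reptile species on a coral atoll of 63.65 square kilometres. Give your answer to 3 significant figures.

z = ln(21/4) / ln(89.75/0.5906) = 1.6582 / 5.0236 = 0.3301
c = 4 / 0.5906^0.3301 = 4 / 0.8404 = 4.759
S₃ = 4.759 × 63.65^0.3301 = 4.759 × 3.939 ≈ 18.75

18.7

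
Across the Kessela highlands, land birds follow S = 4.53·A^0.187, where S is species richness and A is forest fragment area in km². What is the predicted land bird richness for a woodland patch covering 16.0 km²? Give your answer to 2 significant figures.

S = 4.53 × 16^0.187
ln S = ln 4.53 + 0.187 × ln 16 = 1.5107 + 0.187 × 2.7726 = 2.0292
S = e^2.0292 ≈ 7.608

7.6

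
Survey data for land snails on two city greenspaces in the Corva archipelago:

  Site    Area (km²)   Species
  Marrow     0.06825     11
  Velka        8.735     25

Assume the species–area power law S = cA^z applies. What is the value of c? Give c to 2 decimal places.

z = ln(S₂/S₁) / ln(A₂/A₁) = ln(25/11) / ln(8.735/0.06825) = 0.8210 / 4.8519 = 0.1692
c = S₁ / A₁^z = 11 / 0.06825^0.1692 = 11 / 0.6349 = 17.32

17.32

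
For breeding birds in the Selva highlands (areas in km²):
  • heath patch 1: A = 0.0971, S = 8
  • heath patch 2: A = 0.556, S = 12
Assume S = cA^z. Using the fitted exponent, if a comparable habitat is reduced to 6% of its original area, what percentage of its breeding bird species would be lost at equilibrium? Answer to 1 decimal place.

z = ln(12/8) / ln(0.556/0.0971) = 0.4055 / 1.7450 = 0.2324
S_new/S_old = (A_new/A_old)^z = 0.06^0.2324 = exp(0.2324 × -2.8134) = 0.5201
Fraction lost = 1 − 0.5201 = 0.4799

48.0%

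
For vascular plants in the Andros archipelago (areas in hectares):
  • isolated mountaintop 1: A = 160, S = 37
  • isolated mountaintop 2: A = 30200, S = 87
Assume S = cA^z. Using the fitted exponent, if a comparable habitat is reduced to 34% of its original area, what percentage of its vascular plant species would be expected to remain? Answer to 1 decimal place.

z = ln(87/37) / ln(30200/160) = 0.8550 / 5.2404 = 0.1632
S_new/S_old = (A_new/A_old)^z = 0.34^0.1632 = exp(0.1632 × -1.0788) = 0.8386

83.9%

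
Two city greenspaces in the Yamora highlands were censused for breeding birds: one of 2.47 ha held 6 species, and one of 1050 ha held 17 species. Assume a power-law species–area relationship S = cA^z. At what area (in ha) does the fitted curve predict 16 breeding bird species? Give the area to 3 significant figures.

738 ha

z = ln(17/6) / ln(1050/2.47) = 1.0415 / 6.0523 = 0.1721
c = 6 / 2.47^0.1721 = 6 / 1.168 = 5.135
A = (16/5.135)^(1/0.1721) ⇒ ln A = ln(3.116)/0.1721 = 6.6042
A = e^6.6042 ≈ 738.2 ha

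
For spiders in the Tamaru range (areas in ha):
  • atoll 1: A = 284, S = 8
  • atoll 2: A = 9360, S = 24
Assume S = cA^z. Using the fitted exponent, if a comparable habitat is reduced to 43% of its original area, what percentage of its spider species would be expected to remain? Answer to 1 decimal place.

76.7%

z = ln(24/8) / ln(9360/284) = 1.0986 / 3.4952 = 0.3143
S_new/S_old = (A_new/A_old)^z = 0.43^0.3143 = exp(0.3143 × -0.8440) = 0.767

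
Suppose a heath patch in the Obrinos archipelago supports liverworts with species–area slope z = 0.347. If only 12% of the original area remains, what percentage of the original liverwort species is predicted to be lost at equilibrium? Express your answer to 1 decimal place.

52.1%

S_new/S_old = (A_new/A_old)^z = 0.12^0.347
= exp(0.347 × ln 0.12) = exp(0.347 × -2.1203) = exp(-0.7357) ≈ 0.4792
Fraction lost = 1 − 0.4792 = 0.5208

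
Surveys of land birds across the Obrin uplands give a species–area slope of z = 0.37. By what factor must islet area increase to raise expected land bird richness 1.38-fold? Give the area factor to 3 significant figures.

2.39

(A₂/A₁)^0.37 = 1.38, so A₂/A₁ = 1.38^(1/0.37) = 1.38^2.703
ln(A₂/A₁) = ln 1.38 / 0.37 = 0.3221 / 0.37 = 0.8705
A₂/A₁ = e^0.8705 ≈ 2.388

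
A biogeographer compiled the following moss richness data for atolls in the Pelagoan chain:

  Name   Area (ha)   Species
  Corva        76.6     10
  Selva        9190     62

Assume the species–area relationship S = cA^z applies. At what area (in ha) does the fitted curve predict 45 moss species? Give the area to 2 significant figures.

4000 ha

z = ln(62/10) / ln(9190/76.6) = 1.8245 / 4.7873 = 0.3811
c = 10 / 76.6^0.3811 = 10 / 5.225 = 1.914
A = (45/1.914)^(1/0.3811) ⇒ ln A = ln(23.51)/0.3811 = 8.2850
A = e^8.2850 ≈ 3964 ha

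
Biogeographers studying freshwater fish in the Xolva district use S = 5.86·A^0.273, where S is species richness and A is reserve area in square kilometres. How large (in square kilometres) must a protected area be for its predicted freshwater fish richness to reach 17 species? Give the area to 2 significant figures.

17 = 5.86 × A^0.273  ⇒  A^0.273 = 17/5.86 = 2.901
ln A = ln(2.901) / 0.273 = 1.0651 / 0.273 = 3.9013
A = e^3.9013 ≈ 49.47 square kilometres

49 square kilometres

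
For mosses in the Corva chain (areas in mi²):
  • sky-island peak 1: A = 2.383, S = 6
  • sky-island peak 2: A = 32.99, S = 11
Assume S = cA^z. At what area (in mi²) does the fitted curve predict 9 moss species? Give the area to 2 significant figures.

14 mi²

z = ln(11/6) / ln(32.99/2.383) = 0.6061 / 2.6278 = 0.2307
c = 6 / 2.383^0.2307 = 6 / 1.222 = 4.911
A = (9/4.911)^(1/0.2307) ⇒ ln A = ln(1.833)/0.2307 = 2.6262
A = e^2.6262 ≈ 13.82 mi²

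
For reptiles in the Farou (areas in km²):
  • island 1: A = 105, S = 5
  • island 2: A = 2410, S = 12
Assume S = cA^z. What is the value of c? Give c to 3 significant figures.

1.36

z = ln(S₂/S₁) / ln(A₂/A₁) = ln(12/5) / ln(2410/105) = 0.8755 / 3.1334 = 0.2794
c = S₁ / A₁^z = 5 / 105^0.2794 = 5 / 3.67 = 1.362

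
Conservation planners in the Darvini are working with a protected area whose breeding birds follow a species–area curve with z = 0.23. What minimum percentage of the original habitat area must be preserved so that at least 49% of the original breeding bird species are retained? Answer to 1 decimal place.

Need (A_new/A_old)^0.23 = 0.49, so A_new/A_old = 0.49^(1/0.23) = 0.49^4.348
ln(A_new/A_old) = ln 0.49 / 0.23 = -0.7133 / 0.23 = -3.1015
A_new/A_old = e^-3.1015 ≈ 0.04498

4.5%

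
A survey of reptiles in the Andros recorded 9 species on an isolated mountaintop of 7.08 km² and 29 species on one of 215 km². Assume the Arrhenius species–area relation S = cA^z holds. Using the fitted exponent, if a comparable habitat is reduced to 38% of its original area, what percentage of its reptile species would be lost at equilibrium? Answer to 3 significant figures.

z = ln(29/9) / ln(215/7.08) = 1.1701 / 3.4134 = 0.3428
S_new/S_old = (A_new/A_old)^z = 0.38^0.3428 = exp(0.3428 × -0.9676) = 0.7177
Fraction lost = 1 − 0.7177 = 0.2823

28.2%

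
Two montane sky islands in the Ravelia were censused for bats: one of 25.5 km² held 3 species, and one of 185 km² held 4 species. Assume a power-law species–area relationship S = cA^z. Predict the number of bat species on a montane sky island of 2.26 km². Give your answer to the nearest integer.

2

z = ln(4/3) / ln(185/25.5) = 0.2877 / 1.9817 = 0.1452
c = 3 / 25.5^0.1452 = 3 / 1.6 = 1.875
S₃ = 1.875 × 2.26^0.1452 = 1.875 × 1.126 ≈ 2.11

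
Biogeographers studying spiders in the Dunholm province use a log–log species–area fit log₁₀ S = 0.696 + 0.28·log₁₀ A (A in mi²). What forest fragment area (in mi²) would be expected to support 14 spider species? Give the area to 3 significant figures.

40.5 mi²

14 = 4.966 × A^0.28  ⇒  A^0.28 = 14/4.966 = 2.819
ln A = ln(2.819) / 0.28 = 1.0365 / 0.28 = 3.7016
A = e^3.7016 ≈ 40.51 mi²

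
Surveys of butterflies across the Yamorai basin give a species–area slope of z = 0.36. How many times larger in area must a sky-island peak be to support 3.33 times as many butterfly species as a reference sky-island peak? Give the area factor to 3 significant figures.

28.3

(A₂/A₁)^0.36 = 3.33, so A₂/A₁ = 3.33^(1/0.36) = 3.33^2.778
ln(A₂/A₁) = ln 3.33 / 0.36 = 1.2030 / 0.36 = 3.3416
A₂/A₁ = e^3.3416 ≈ 28.26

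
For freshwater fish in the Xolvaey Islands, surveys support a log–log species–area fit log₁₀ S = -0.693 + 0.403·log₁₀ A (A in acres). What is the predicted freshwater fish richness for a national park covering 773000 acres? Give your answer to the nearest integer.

S = 0.2028 × 773000^0.403
ln S = ln 0.2028 + 0.403 × ln 773000 = -1.5957 + 0.403 × 13.5580 = 3.8682
S = e^3.8682 ≈ 47.86

48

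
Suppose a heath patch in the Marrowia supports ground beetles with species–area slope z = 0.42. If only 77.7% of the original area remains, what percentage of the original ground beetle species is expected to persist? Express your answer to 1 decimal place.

89.9%

S_new/S_old = (A_new/A_old)^z = 0.777^0.42
= exp(0.42 × ln 0.777) = exp(0.42 × -0.2523) = exp(-0.1060) ≈ 0.8994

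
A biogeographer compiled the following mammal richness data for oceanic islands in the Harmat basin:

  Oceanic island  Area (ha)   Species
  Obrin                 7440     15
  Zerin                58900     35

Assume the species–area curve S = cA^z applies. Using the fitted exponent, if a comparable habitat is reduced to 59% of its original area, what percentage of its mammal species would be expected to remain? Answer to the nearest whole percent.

81%

z = ln(35/15) / ln(58900/7440) = 0.8473 / 2.0690 = 0.4095
S_new/S_old = (A_new/A_old)^z = 0.59^0.4095 = exp(0.4095 × -0.5276) = 0.8057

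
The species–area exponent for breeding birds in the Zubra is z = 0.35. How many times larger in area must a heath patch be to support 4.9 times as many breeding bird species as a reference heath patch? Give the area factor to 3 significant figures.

(A₂/A₁)^0.35 = 4.9, so A₂/A₁ = 4.9^(1/0.35) = 4.9^2.857
ln(A₂/A₁) = ln 4.9 / 0.35 = 1.5892 / 0.35 = 4.5407
A₂/A₁ = e^4.5407 ≈ 93.75

93.8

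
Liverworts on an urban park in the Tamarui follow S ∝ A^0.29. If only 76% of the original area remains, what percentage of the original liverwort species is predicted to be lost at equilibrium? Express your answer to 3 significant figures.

7.65%

S_new/S_old = (A_new/A_old)^z = 0.76^0.29
= exp(0.29 × ln 0.76) = exp(0.29 × -0.2744) = exp(-0.0796) ≈ 0.9235
Fraction lost = 1 − 0.9235 = 0.0765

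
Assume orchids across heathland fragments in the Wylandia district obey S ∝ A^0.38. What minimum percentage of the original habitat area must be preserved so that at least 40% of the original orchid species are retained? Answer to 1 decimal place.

Need (A_new/A_old)^0.38 = 0.4, so A_new/A_old = 0.4^(1/0.38) = 0.4^2.632
ln(A_new/A_old) = ln 0.4 / 0.38 = -0.9163 / 0.38 = -2.4113
A_new/A_old = e^-2.4113 ≈ 0.0897

9.0%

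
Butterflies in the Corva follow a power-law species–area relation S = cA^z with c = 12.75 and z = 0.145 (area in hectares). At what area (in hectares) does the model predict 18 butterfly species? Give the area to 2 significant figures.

18 = 12.75 × A^0.145  ⇒  A^0.145 = 18/12.75 = 1.412
ln A = ln(1.412) / 0.145 = 0.3448 / 0.145 = 2.3782
A = e^2.3782 ≈ 10.79 hectares

11 hectares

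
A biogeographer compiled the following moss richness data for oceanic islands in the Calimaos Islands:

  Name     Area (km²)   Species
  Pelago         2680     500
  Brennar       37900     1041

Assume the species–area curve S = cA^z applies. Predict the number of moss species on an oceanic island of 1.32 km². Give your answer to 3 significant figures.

z = ln(1041/500) / ln(37900/2680) = 0.7333 / 2.6491 = 0.2768
c = 500 / 2680^0.2768 = 500 / 8.891 = 56.23
S₃ = 56.23 × 1.32^0.2768 = 56.23 × 1.08 ≈ 60.73

60.7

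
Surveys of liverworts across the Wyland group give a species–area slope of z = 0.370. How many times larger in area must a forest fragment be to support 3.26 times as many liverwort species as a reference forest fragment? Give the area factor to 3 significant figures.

(A₂/A₁)^0.37 = 3.26, so A₂/A₁ = 3.26^(1/0.37) = 3.26^2.703
ln(A₂/A₁) = ln 3.26 / 0.37 = 1.1817 / 0.37 = 3.1939
A₂/A₁ = e^3.1939 ≈ 24.38

24.4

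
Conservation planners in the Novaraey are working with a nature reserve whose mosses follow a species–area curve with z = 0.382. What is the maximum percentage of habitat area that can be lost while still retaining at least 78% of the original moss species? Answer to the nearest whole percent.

Need (A_new/A_old)^0.382 = 0.78, so A_new/A_old = 0.78^(1/0.382) = 0.78^2.618
ln(A_new/A_old) = ln 0.78 / 0.382 = -0.2485 / 0.382 = -0.6504
A_new/A_old = e^-0.6504 ≈ 0.5218
Fraction that can be lost = 1 − 0.5218 = 0.4782

48%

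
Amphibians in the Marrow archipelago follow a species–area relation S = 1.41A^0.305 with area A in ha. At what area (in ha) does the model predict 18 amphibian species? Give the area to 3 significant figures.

4230 ha

18 = 1.41 × A^0.305  ⇒  A^0.305 = 18/1.41 = 12.77
ln A = ln(12.77) / 0.305 = 2.5468 / 0.305 = 8.3501
A = e^8.3501 ≈ 4231 ha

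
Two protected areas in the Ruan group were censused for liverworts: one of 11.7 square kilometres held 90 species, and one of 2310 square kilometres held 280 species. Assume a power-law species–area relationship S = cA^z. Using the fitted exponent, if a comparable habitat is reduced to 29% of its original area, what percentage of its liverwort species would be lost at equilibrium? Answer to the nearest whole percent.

23%

z = ln(280/90) / ln(2310/11.7) = 1.1350 / 5.2854 = 0.2147
S_new/S_old = (A_new/A_old)^z = 0.29^0.2147 = exp(0.2147 × -1.2379) = 0.7666
Fraction lost = 1 − 0.7666 = 0.2334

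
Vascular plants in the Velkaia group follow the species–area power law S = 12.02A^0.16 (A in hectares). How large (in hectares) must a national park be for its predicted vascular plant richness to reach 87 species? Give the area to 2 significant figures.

87 = 12.02 × A^0.16  ⇒  A^0.16 = 87/12.02 = 7.238
ln A = ln(7.238) / 0.16 = 1.9793 / 0.16 = 12.3709
A = e^12.3709 ≈ 235826 hectares

240000 hectares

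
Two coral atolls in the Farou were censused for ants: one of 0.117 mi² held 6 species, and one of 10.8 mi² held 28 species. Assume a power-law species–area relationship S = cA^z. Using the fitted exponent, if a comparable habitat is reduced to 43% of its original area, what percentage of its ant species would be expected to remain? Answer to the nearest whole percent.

z = ln(28/6) / ln(10.8/0.117) = 1.5404 / 4.5251 = 0.3404
S_new/S_old = (A_new/A_old)^z = 0.43^0.3404 = exp(0.3404 × -0.8440) = 0.7503

75%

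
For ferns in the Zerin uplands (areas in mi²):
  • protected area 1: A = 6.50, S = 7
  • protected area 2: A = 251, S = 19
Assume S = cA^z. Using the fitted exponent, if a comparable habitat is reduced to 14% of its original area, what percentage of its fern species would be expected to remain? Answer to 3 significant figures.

z = ln(19/7) / ln(251/6.5) = 0.9985 / 3.6537 = 0.2733
S_new/S_old = (A_new/A_old)^z = 0.14^0.2733 = exp(0.2733 × -1.9661) = 0.5843

58.4%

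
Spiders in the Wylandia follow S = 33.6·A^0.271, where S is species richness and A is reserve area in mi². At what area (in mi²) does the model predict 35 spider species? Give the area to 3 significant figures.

1.16 mi²

35 = 33.6 × A^0.271  ⇒  A^0.271 = 35/33.6 = 1.042
ln A = ln(1.042) / 0.271 = 0.0408 / 0.271 = 0.1506
A = e^0.1506 ≈ 1.163 mi²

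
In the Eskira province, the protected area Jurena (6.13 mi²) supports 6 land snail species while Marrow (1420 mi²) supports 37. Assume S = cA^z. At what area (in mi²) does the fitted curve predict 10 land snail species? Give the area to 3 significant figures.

28.3 mi²

z = ln(37/6) / ln(1420/6.13) = 1.8192 / 5.4452 = 0.3341
c = 6 / 6.13^0.3341 = 6 / 1.833 = 3.274
A = (10/3.274)^(1/0.3341) ⇒ ln A = ln(3.054)/0.3341 = 3.3422
A = e^3.3422 ≈ 28.28 mi²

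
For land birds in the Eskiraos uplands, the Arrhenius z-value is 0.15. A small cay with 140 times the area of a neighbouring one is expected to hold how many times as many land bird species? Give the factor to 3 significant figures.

S₂/S₁ = (A₂/A₁)^z = 140^0.15
ln(S₂/S₁) = 0.15 × ln 140 = 0.15 × 4.9416 = 0.7412
S₂/S₁ = e^0.7412 ≈ 2.099

2.10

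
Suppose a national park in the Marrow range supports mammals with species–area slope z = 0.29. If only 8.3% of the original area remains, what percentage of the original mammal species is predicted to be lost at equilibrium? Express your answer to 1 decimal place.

S_new/S_old = (A_new/A_old)^z = 0.083^0.29
= exp(0.29 × ln 0.083) = exp(0.29 × -2.4889) = exp(-0.7218) ≈ 0.4859
Fraction lost = 1 − 0.4859 = 0.5141

51.4%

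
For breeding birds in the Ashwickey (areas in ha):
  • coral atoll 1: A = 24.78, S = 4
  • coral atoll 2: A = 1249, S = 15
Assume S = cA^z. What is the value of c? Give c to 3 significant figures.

z = ln(S₂/S₁) / ln(A₂/A₁) = ln(15/4) / ln(1249/24.78) = 1.3218 / 3.9201 = 0.3372
c = S₁ / A₁^z = 4 / 24.78^0.3372 = 4 / 2.952 = 1.355

1.36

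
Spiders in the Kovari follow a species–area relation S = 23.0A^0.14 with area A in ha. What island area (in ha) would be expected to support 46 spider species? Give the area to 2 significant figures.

46 = 23 × A^0.14  ⇒  A^0.14 = 46/23 = 2
ln A = ln(2) / 0.14 = 0.6931 / 0.14 = 4.9511
A = e^4.9511 ≈ 141.3 ha

140 ha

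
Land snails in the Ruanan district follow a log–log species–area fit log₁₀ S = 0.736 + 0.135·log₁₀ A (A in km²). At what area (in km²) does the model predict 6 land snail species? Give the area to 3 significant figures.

2.05 km²

6 = 5.445 × A^0.135  ⇒  A^0.135 = 6/5.445 = 1.102
ln A = ln(1.102) / 0.135 = 0.0971 / 0.135 = 0.7189
A = e^0.7189 ≈ 2.052 km²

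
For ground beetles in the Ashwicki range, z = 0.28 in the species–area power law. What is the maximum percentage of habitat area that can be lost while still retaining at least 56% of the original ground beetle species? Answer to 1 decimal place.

Need (A_new/A_old)^0.28 = 0.56, so A_new/A_old = 0.56^(1/0.28) = 0.56^3.571
ln(A_new/A_old) = ln 0.56 / 0.28 = -0.5798 / 0.28 = -2.0708
A_new/A_old = e^-2.0708 ≈ 0.1261
Fraction that can be lost = 1 − 0.1261 = 0.8739

87.4%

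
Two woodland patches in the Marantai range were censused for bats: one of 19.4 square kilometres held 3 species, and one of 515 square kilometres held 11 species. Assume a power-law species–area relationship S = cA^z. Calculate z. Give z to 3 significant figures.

0.396

Taking logs: ln S = ln c + z ln A, so z = (ln S₂ − ln S₁)/(ln A₂ − ln A₁).
z = ln(11/3) / ln(515/19.4) = ln(3.667) / ln(26.55) = 1.2993 / 3.2789 = 0.3963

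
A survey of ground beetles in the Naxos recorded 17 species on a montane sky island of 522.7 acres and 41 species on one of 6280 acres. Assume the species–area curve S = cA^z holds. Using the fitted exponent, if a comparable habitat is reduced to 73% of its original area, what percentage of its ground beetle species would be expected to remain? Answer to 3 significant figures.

89.5%

z = ln(41/17) / ln(6280/522.7) = 0.8804 / 2.4861 = 0.3541
S_new/S_old = (A_new/A_old)^z = 0.73^0.3541 = exp(0.3541 × -0.3147) = 0.8945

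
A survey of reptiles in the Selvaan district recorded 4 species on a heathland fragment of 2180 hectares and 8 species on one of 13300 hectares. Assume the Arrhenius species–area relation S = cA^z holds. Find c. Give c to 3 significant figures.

0.210

z = ln(S₂/S₁) / ln(A₂/A₁) = ln(8/4) / ln(13300/2180) = 0.6931 / 1.8084 = 0.3833
c = S₁ / A₁^z = 4 / 2180^0.3833 = 4 / 19.04 = 0.2101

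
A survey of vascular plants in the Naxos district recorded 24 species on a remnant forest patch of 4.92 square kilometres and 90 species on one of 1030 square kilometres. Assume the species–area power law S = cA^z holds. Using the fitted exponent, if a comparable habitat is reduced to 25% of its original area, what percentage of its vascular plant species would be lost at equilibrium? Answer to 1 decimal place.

29.0%

z = ln(90/24) / ln(1030/4.92) = 1.3218 / 5.3440 = 0.2473
S_new/S_old = (A_new/A_old)^z = 0.25^0.2473 = exp(0.2473 × -1.3863) = 0.7097
Fraction lost = 1 − 0.7097 = 0.2903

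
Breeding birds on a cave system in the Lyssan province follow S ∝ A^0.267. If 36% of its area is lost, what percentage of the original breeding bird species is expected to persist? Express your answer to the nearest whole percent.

89%

S_new/S_old = (A_new/A_old)^z = 0.64^0.267
= exp(0.267 × ln 0.64) = exp(0.267 × -0.4463) = exp(-0.1192) ≈ 0.8877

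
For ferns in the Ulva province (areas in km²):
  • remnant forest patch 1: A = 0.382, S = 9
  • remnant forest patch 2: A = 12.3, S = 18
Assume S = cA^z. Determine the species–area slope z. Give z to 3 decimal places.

Taking logs: ln S = ln c + z ln A, so z = (ln S₂ − ln S₁)/(ln A₂ − ln A₁).
z = ln(18/9) / ln(12.3/0.382) = ln(2) / ln(32.2) = 0.6931 / 3.4719 = 0.1996

0.200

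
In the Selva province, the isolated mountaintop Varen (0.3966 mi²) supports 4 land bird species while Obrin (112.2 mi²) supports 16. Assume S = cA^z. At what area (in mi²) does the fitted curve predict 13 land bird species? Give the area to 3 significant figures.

48.2 mi²

z = ln(16/4) / ln(112.2/0.3966) = 1.3863 / 5.6451 = 0.2456
c = 4 / 0.3966^0.2456 = 4 / 0.7968 = 5.02
A = (13/5.02)^(1/0.2456) ⇒ ln A = ln(2.59)/0.2456 = 3.8748
A = e^3.8748 ≈ 48.17 mi²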